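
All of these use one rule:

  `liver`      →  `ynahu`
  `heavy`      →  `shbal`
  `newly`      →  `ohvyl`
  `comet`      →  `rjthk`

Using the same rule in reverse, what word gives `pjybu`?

solar

l(11)→y(24) and i(8)→n(13) fit y≡21x+1 (mod 26); the inverse of 21 mod 26 is 5. Each letter's alphabet position (a=0..z=25) is mapped through 21·x+1 mod 26 — an affine cipher.
Undoing it on pjybu: p(15)→5·(15−1)≡18=s; j(9)→5·(9−1)≡14=o; y(24)→5·(24−1)≡11=l; b(1)→5·(1−1)≡0=a; u(20)→5·(20−1)≡17=r (all mod 26).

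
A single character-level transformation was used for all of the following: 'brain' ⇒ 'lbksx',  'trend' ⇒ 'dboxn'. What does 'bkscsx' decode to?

raisin

Compare letters: b→l is +10, r→b is +10, a→k is +10 — a constant shift. Every letter moves 10 places later in the alphabet, wrapping around z→a.
Reversing it on bkscsx: b−10=r, k−10=a, s−10=i, c−10=s, s−10=i, x−10=n.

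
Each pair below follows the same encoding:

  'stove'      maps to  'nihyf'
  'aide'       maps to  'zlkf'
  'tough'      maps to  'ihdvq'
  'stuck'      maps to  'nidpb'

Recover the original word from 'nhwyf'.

s(18)→n(13) and t(19)→i(8) fit y≡21x+25 (mod 26); the inverse of 21 mod 26 is 5. Each letter's alphabet position (a=0..z=25) is mapped through 21·x+25 mod 26 — an affine cipher.
Decoding nhwyf: n(13)→5·(13−25)≡18=s; h(7)→5·(7−25)≡14=o; w(22)→5·(22−25)≡11=l; y(24)→5·(24−25)≡21=v; f(5)→5·(5−25)≡4=e (all mod 26).

solve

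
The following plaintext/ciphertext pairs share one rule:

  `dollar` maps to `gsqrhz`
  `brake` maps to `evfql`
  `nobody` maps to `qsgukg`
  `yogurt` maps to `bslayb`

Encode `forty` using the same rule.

The shift increases by 1 at each position, starting from +3: 3, 4, 5, ….
Applying it to forty: f+3=i, o+4=s, r+5=w, t+6=z, y+7=f.

iswzf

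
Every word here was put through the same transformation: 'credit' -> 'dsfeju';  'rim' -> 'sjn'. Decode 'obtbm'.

nasal

Compare letters: c→d is +1, r→s is +1, e→f is +1 — a constant shift. This is a Caesar cipher with shift 1.
Decoding obtbm: o−1=n, b−1=a, t−1=s, b−1=a, m−1=l.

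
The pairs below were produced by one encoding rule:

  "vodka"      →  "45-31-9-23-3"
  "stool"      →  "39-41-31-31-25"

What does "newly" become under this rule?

29-11-47-25-51

v(#22)→45 and o(#15)→31: differences scale by 2, so n = 2·pos + 1. Each letter becomes 2×(its alphabet position, a=1..z=26) + 1.
Applying it to newly: n=14→29, e=5→11, w=23→47, l=12→25, y=25→51.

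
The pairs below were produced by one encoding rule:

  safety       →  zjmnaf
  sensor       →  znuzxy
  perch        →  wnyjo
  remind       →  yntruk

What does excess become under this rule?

nejnzz

The rule splits by letter class: vowels +9, consonants +7.
For excess: e(vowel)+9=n, x(cons)+7=e, c(cons)+7=j, e(vowel)+9=n, s(cons)+7=z, s(cons)+7=z.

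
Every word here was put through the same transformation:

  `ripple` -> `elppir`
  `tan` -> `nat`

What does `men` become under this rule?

The output letters match the input read backwards: ripple reversed is elppir. The word is simply reversed.
For men: reverse → nem.

nem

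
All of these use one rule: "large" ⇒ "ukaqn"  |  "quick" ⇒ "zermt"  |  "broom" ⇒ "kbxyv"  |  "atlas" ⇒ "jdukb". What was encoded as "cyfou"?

Shifts by position in large: pos 0: l→u (+9), pos 1: a→k (+10), pos 2: r→a (+9), pos 3: g→q (+10) — repeating every 2. The shifts repeat in a cycle of length 2: positions 0,1,… shift by +9, +10, then the pattern repeats.
Reversing it on cyfou: c−9=t, y−10=o, f−9=w, o−10=e, u−9=l.

towel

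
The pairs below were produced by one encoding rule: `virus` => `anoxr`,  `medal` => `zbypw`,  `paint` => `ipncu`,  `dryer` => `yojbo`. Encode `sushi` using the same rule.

rxrkn

v(21)→a(0) and i(8)→n(13) fit y≡3x+15 (mod 26); the inverse of 3 mod 26 is 9. Treating letters as 0–25, the rule is x ↦ 3x + 15 (mod 26).
Applying it to sushi: s(18)→3·18+15≡17=r; u(20)→3·20+15≡23=x; s(18)→3·18+15≡17=r; h(7)→3·7+15≡10=k; i(8)→3·8+15≡13=n (all mod 26).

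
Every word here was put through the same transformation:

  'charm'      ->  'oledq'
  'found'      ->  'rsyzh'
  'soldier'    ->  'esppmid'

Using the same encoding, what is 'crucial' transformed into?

It's a Vigenère-style cipher with numeric key [12,4,4]: position i shifts by key[i mod 3].
On crucial: c+12=o, r+4=v, u+4=y, c+12=o, i+4=m, a+4=e, l+12=x.

ovyomex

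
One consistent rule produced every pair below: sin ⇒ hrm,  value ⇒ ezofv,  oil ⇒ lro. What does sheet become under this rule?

hsvvg

Each pair mirrors across the alphabet (s↔h, i↔r, n↔m): positions sum to 25. This is the alphabet-reversal cipher (Atbash): a becomes z, b becomes y, etc.
For sheet: s↔h, h↔s, e↔v, e↔v, t↔g.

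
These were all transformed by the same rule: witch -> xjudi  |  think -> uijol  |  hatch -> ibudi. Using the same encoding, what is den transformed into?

It's a constant shift of +1 (ROT1).
For den: d+1=e, e+1=f, n+1=o.

efo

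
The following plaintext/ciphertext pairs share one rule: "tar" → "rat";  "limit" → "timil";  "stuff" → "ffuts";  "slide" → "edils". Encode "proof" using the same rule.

foorp

The output letters match the input read backwards: tar reversed is rat. It's just the letters in reverse order.
Applying it to proof: reverse → foorp.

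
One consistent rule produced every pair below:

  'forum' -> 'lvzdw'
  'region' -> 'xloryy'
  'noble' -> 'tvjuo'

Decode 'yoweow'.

In forum: f→l is +6, o→v is +7, r→z is +8, u→d is +9 — the shift increases by 1 each position. The shift increases by 1 at each position, starting from +6: 6, 7, 8, ….
Reversing it on yoweow: y−6=s, o−7=h, w−8=o, e−9=v, o−10=e, w−11=l.

shovel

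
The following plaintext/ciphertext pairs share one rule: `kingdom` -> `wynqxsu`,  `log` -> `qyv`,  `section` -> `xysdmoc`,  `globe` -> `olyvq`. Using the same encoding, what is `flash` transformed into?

rckvp

Two steps: reverse the string, then apply a Caesar shift of +10.
For flash: reverse → hsalf; then shift: h+10=r, s+10=c, a+10=k, l+10=v, f+10=p.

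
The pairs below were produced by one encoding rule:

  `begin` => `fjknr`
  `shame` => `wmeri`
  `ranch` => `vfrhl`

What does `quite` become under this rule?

Shifts by position in begin: pos 0: b→f (+4), pos 1: e→j (+5), pos 2: g→k (+4), pos 3: i→n (+5) — repeating every 2. It's a Vigenère-style cipher with numeric key [4,5]: position i shifts by key[i mod 2].
On quite: q+4=u, u+5=z, i+4=m, t+5=y, e+4=i.

uzmyi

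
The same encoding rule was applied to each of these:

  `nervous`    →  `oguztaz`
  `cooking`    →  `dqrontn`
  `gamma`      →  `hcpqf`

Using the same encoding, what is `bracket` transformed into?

ctdgpka

In nervous: n→o is +1, e→g is +2, r→u is +3, v→z is +4 — the shift increases by 1 each position. Letter i (0-indexed) is shifted by i+1, so successive shifts are 1, 2, 3, ….
On bracket: b+1=c, r+2=t, a+3=d, c+4=g, k+5=p, e+6=k, t+7=a.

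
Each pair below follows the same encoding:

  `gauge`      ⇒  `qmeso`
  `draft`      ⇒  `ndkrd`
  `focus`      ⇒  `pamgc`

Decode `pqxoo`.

Shifts by position in gauge: pos 0: g→q (+10), pos 1: a→m (+12), pos 2: u→e (+10), pos 3: g→s (+12) — repeating every 2. It's a Vigenère-style cipher with numeric key [10,12]: position i shifts by key[i mod 2].
Undoing it on pqxoo: p−10=f, q−12=e, x−10=n, o−12=c, o−10=e.

fence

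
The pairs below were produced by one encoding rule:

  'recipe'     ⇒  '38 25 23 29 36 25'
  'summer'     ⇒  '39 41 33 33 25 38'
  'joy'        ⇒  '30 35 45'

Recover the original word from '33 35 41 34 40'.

r is letter #18 and maps to 38: an offset of 20. The number is (letter's place in the alphabet, a=1) + 20.
Reversing it on 33 35 41 34 40: 33→(33−20)÷1=13=m, 35→(35−20)÷1=15=o, 41→(41−20)÷1=21=u, 34→(34−20)÷1=14=n, 40→(40−20)÷1=20=t.

mount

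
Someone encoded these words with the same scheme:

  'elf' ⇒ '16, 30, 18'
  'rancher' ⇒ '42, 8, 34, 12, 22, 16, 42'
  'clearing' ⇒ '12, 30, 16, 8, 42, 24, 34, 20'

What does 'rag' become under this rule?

42, 8, 20

The formula is n = 2×(alphabet index, a=1) + 6.
On rag: r=18→42, a=1→8, g=7→20.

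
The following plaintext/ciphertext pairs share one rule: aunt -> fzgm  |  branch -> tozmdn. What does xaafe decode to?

stool

The output letters match the input read backwards, each shifted +12: aunt reversed is tnua. Read the word backwards and shift each letter +12.
Undoing it on xaafe: shift back: x−12=l, a−12=o, a−12=o, f−12=t, e−12=s → loots; then reverse → stool.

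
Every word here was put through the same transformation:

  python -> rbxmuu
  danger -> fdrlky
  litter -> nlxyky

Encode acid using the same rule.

Letter i (0-indexed) is shifted by i+2, so successive shifts are 2, 3, 4, ….
For acid: a+2=c, c+3=f, i+4=m, d+5=i.

cfmi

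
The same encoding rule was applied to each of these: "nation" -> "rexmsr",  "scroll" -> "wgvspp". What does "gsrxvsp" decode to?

Compare letters: n→r is +4, a→e is +4, t→x is +4 — a constant shift. It's a constant shift of +4 (ROT4).
Undoing it on gsrxvsp: g−4=c, s−4=o, r−4=n, x−4=t, v−4=r, s−4=o, p−4=l.

control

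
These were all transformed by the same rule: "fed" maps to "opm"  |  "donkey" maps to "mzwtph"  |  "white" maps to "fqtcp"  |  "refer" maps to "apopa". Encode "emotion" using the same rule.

pvzctzw

The shift depends on letter class: consonant f→o is +9, but vowel e→p is +11. The rule splits by letter class: vowels +11, consonants +9.
On emotion: e(vowel)+11=p, m(cons)+9=v, o(vowel)+11=z, t(cons)+9=c, i(vowel)+11=t, o(vowel)+11=z, n(cons)+9=w.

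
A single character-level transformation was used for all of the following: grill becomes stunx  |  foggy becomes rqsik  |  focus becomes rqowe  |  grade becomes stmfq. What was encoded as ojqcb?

Shifts by position in grill: pos 0: g→s (+12), pos 1: r→t (+2), pos 2: i→u (+12), pos 3: l→n (+2) — repeating every 2. A repeating key of period 2 is used — shifts +12, +2 over and over.
Reversing it on ojqcb: o−12=c, j−2=h, q−12=e, c−2=a, b−12=p.

cheap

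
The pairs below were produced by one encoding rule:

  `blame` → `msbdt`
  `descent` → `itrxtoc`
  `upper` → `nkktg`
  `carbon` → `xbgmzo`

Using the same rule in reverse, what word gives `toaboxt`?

b(1)→m(12) and l(11)→s(18) fit y≡11x+1 (mod 26); the inverse of 11 mod 26 is 19. Each letter's alphabet position (a=0..z=25) is mapped through 11·x+1 mod 26 — an affine cipher.
Reversing it on toaboxt: t(19)→19·(19−1)≡4=e; o(14)→19·(14−1)≡13=n; a(0)→19·(0−1)≡7=h; b(1)→19·(1−1)≡0=a; o(14)→19·(14−1)≡13=n; x(23)→19·(23−1)≡2=c; t(19)→19·(19−1)≡4=e (all mod 26).

enhance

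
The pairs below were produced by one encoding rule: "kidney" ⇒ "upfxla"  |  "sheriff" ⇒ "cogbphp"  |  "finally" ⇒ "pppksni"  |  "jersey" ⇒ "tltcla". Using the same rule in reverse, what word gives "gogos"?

It's a Vigenère-style cipher with numeric key [10,7,2]: position i shifts by key[i mod 3].
Decoding gogos: g−10=w, o−7=h, g−2=e, o−10=e, s−7=l.

wheel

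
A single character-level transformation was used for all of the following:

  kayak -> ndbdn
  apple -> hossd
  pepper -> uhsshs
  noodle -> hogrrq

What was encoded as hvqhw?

tense

The word is reversed, then every letter is shifted forward by 3.
Reversing it on hvqhw: shift back: h−3=e, v−3=s, q−3=n, h−3=e, w−3=t → esnet; then reverse → tense.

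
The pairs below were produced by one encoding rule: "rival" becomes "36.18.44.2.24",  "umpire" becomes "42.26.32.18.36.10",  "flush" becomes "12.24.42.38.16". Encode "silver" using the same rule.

38.18.24.44.10.36

r(#18)→36 and i(#9)→18: differences scale by 2, so n = 2·pos + 0. Each letter becomes 2×(its alphabet position, a=1..z=26).
On silver: s=19→38, i=9→18, l=12→24, v=22→44, e=5→10, r=18→36.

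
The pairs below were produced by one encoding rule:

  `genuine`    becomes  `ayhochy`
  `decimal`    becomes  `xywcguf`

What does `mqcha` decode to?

swing

Compare letters: g→a is +20, e→y is +20, n→h is +20 — a constant shift. This is a Caesar cipher with shift 20.
Reversing it on mqcha: m−20=s, q−20=w, c−20=i, h−20=n, a−20=g.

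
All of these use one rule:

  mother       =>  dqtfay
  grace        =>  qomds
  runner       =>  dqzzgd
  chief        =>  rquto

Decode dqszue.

singer

The output letters match the input read backwards, each shifted +12: mother reversed is rehtom. Two steps: reverse the string, then apply a Caesar shift of +12.
Decoding dqszue: shift back: d−12=r, q−12=e, s−12=g, z−12=n, u−12=i, e−12=s → regnis; then reverse → singer.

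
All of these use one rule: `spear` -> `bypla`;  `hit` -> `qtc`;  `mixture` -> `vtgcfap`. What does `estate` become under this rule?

pbclcp

The shift depends on letter class: consonant s→b is +9, but vowel e→p is +11. The rule splits by letter class: vowels +11, consonants +9.
Applying it to estate: e(vowel)+11=p, s(cons)+9=b, t(cons)+9=c, a(vowel)+11=l, t(cons)+9=c, e(vowel)+11=p.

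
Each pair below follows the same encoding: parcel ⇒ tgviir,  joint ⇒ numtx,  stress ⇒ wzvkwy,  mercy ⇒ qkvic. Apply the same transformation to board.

fuexh

Shifts by position in parcel: pos 0: p→t (+4), pos 1: a→g (+6), pos 2: r→v (+4), pos 3: c→i (+6) — repeating every 2. The shifts repeat in a cycle of length 2: positions 0,1,… shift by +4, +6, then the pattern repeats.
For board: b+4=f, o+6=u, a+4=e, r+6=x, d+4=h.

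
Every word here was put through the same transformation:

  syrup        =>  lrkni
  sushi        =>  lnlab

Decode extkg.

learn

Compare letters: s→l is +19, y→r is +19, r→k is +19 — a constant shift. Each letter is shifted forward by 19 in the alphabet (a Caesar shift of +19).
Decoding extkg: e−19=l, x−19=e, t−19=a, k−19=r, g−19=n.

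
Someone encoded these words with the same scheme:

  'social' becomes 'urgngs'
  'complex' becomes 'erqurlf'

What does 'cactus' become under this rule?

In social: s→u is +2, o→r is +3, c→g is +4, i→n is +5 — the shift increases by 1 each position. Each letter shifts forward by (position + 2), i.e. 2, 3, 4, … — the shift grows by one for each successive letter.
On cactus: c+2=e, a+3=d, c+4=g, t+5=y, u+6=a, s+7=z.

edgyaz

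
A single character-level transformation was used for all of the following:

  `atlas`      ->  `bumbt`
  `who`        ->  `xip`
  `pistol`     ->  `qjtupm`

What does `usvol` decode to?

trunk

Compare letters: a→b is +1, t→u is +1, l→m is +1 — a constant shift. It's a constant shift of +1 (ROT1).
Decoding usvol: u−1=t, s−1=r, v−1=u, o−1=n, l−1=k.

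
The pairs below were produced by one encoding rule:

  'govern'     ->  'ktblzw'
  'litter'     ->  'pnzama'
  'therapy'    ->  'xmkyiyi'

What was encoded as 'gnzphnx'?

citizen

In govern: g→k is +4, o→t is +5, v→b is +6, e→l is +7 — the shift increases by 1 each position. The shift increases by 1 at each position, starting from +4: 4, 5, 6, ….
Reversing it on gnzphnx: g−4=c, n−5=i, z−6=t, p−7=i, h−8=z, n−9=e, x−10=n.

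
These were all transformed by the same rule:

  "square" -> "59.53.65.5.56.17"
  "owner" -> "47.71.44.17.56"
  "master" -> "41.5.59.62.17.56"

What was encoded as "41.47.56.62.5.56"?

s(#19)→59 and q(#17)→53: differences scale by 3, so n = 3·pos + 2. Each letter becomes 3×(its alphabet position, a=1..z=26) + 2.
Decoding 41.47.56.62.5.56: 41→(41−2)÷3=13=m, 47→(47−2)÷3=15=o, 56→(56−2)÷3=18=r, 62→(62−2)÷3=20=t, 5→(5−2)÷3=1=a, 56→(56−2)÷3=18=r.

mortar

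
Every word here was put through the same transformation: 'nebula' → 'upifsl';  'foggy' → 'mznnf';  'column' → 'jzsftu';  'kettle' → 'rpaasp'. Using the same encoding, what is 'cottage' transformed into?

jzaalnp

The shift depends on letter class: consonant n→u is +7, but vowel e→p is +11. Vowels shift forward by 11 and consonants shift forward by 7.
On cottage: c(cons)+7=j, o(vowel)+11=z, t(cons)+7=a, t(cons)+7=a, a(vowel)+11=l, g(cons)+7=n, e(vowel)+11=p.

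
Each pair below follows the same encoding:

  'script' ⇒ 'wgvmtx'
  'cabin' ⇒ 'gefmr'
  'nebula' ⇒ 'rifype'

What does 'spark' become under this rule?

wtevo

It's a constant shift of +4 (ROT4).
For spark: s+4=w, p+4=t, a+4=e, r+4=v, k+4=o.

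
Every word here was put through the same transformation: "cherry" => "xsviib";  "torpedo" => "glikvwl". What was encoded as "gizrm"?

This is the alphabet-reversal cipher (Atbash): a becomes z, b becomes y, etc.
Undoing it on gizrm: g↔t, i↔r, z↔a, r↔i, m↔n.

train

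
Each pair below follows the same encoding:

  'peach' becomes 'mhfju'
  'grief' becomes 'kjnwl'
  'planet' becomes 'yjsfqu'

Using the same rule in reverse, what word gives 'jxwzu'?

purse

The output letters match the input read backwards, each shifted +5: peach reversed is hcaep. The word is reversed, then every letter is shifted forward by 5.
Undoing it on jxwzu: shift back: j−5=e, x−5=s, w−5=r, z−5=u, u−5=p → esrup; then reverse → purse.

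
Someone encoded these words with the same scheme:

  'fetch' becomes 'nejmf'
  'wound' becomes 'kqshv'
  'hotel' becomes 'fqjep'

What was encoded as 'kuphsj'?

walnut

f(5)→n(13) and e(4)→e(4) fit y≡9x+20 (mod 26); the inverse of 9 mod 26 is 3. This is an affine cipher: with a=0,…,z=25, each position x becomes (9x+20) mod 26.
Undoing it on kuphsj: k(10)→3·(10−20)≡22=w; u(20)→3·(20−20)≡0=a; p(15)→3·(15−20)≡11=l; h(7)→3·(7−20)≡13=n; s(18)→3·(18−20)≡20=u; j(9)→3·(9−20)≡19=t (all mod 26).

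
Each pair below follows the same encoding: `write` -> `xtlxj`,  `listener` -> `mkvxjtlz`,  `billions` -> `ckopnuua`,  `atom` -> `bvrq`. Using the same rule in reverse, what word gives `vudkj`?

In write: w→x is +1, r→t is +2, i→l is +3, t→x is +4 — the shift increases by 1 each position. The shift increases by 1 at each position, starting from +1: 1, 2, 3, ….
Undoing it on vudkj: v−1=u, u−2=s, d−3=a, k−4=g, j−5=e.

usage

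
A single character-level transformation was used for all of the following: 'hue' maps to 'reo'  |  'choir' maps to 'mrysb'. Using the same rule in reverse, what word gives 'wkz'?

It's a constant shift of +10 (ROT10).
Decoding wkz: w−10=m, k−10=a, z−10=p.

map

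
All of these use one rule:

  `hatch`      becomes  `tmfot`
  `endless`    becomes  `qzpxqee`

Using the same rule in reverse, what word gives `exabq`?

slope

It's a constant shift of +12 (ROT12).
Decoding exabq: e−12=s, x−12=l, a−12=o, b−12=p, q−12=e.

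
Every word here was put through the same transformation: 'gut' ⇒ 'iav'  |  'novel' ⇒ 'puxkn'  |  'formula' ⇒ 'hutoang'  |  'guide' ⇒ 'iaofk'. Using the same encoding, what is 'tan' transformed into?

vgp

The shift depends on letter class: consonant g→i is +2, but vowel u→a is +6. The rule splits by letter class: vowels +6, consonants +2.
On tan: t(cons)+2=v, a(vowel)+6=g, n(cons)+2=p.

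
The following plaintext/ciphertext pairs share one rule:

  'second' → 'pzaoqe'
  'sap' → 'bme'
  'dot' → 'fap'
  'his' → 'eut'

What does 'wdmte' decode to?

The word is reversed, then every letter is shifted forward by 12.
Reversing it on wdmte: shift back: w−12=k, d−12=r, m−12=a, t−12=h, e−12=s → krahs; then reverse → shark.

shark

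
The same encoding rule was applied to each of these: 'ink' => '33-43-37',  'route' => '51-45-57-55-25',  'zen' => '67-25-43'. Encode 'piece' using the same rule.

i(#9)→33 and n(#14)→43: differences scale by 2, so n = 2·pos + 15. The formula is n = 2×(alphabet index, a=1) + 15.
Applying it to piece: p=16→47, i=9→33, e=5→25, c=3→21, e=5→25.

47-33-25-21-25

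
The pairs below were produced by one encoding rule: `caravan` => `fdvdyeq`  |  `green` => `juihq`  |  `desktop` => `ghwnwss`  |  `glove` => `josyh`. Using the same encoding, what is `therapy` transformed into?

wkiudtb

The shifts repeat in a cycle of length 3: positions 0,1,… shift by +3, +3, +4, then the pattern repeats.
Applying it to therapy: t+3=w, h+3=k, e+4=i, r+3=u, a+3=d, p+4=t, y+3=b.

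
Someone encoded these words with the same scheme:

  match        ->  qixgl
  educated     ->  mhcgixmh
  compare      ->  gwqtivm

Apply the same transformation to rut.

The shift depends on letter class: consonant m→q is +4, but vowel a→i is +8. The rule splits by letter class: vowels +8, consonants +4.
Applying it to rut: r(cons)+4=v, u(vowel)+8=c, t(cons)+4=x.

vcx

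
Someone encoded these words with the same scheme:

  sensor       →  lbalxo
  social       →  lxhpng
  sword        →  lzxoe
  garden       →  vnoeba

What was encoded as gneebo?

ladder

This is an affine cipher: with a=0,…,z=25, each position x becomes (23x+13) mod 26.
Reversing it on gneebo: g(6)→17·(6−13)≡11=l; n(13)→17·(13−13)≡0=a; e(4)→17·(4−13)≡3=d; e(4)→17·(4−13)≡3=d; b(1)→17·(1−13)≡4=e; o(14)→17·(14−13)≡17=r (all mod 26).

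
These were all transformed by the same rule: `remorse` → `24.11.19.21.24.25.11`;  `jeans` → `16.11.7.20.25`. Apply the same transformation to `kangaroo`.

Letters become their 1-based position plus 6 (so a→7, b→8, …).
For kangaroo: k=11→17, a=1→7, n=14→20, g=7→13, a=1→7, r=18→24, o=15→21, o=15→21.

17.7.20.13.7.24.21.21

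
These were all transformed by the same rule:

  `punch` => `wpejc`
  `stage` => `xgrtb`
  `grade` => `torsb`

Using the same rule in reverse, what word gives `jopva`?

Each letter's alphabet position (a=0..z=25) is mapped through 9·x+17 mod 26 — an affine cipher.
Decoding jopva: j(9)→3·(9−17)≡2=c; o(14)→3·(14−17)≡17=r; p(15)→3·(15−17)≡20=u; v(21)→3·(21−17)≡12=m; a(0)→3·(0−17)≡1=b (all mod 26).

crumb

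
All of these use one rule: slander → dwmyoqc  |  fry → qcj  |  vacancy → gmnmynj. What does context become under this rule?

Two shifts are in play — +12 for a/e/i/o/u, +11 for every other letter.
On context: c(cons)+11=n, o(vowel)+12=a, n(cons)+11=y, t(cons)+11=e, e(vowel)+12=q, x(cons)+11=i, t(cons)+11=e.

nayeqie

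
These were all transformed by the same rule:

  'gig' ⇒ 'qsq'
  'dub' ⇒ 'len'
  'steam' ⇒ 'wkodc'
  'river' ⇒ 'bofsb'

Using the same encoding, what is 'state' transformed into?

odkdc

The output letters match the input read backwards, each shifted +10: gig reversed is gig. Two steps: reverse the string, then apply a Caesar shift of +10.
For state: reverse → etats; then shift: e+10=o, t+10=d, a+10=k, t+10=d, s+10=c.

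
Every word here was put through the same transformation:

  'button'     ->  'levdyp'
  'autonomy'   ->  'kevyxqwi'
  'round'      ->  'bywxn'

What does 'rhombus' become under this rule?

A repeating key of period 3 is used — shifts +10, +10, +2 over and over.
On rhombus: r+10=b, h+10=r, o+2=q, m+10=w, b+10=l, u+2=w, s+10=c.

brqwlwc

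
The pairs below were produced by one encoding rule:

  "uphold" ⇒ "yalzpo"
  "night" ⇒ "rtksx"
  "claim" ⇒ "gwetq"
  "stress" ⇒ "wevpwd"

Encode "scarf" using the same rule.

wnecj

It's a Vigenère-style cipher with numeric key [4,11]: position i shifts by key[i mod 2].
Applying it to scarf: s+4=w, c+11=n, a+4=e, r+11=c, f+4=j.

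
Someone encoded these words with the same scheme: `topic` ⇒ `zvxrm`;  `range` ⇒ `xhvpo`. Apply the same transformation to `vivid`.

bpdrn

In topic: t→z is +6, o→v is +7, p→x is +8, i→r is +9 — the shift increases by 1 each position. Each letter shifts forward by (position + 6), i.e. 6, 7, 8, … — the shift grows by one for each successive letter.
Applying it to vivid: v+6=b, i+7=p, v+8=d, i+9=r, d+10=n.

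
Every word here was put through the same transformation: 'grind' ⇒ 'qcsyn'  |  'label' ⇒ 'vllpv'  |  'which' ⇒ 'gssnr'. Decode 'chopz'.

sweep

Shifts by position in grind: pos 0: g→q (+10), pos 1: r→c (+11), pos 2: i→s (+10), pos 3: n→y (+11) — repeating every 2. A repeating key of period 2 is used — shifts +10, +11 over and over.
Decoding chopz: c−10=s, h−11=w, o−10=e, p−11=e, z−10=p.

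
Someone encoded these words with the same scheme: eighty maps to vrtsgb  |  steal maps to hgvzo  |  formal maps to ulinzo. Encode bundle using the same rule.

Each pair mirrors across the alphabet (e↔v, i↔r, g↔t): positions sum to 25. This is the alphabet-reversal cipher (Atbash): a becomes z, b becomes y, etc.
For bundle: b↔y, u↔f, n↔m, d↔w, l↔o, e↔v.

yfmwov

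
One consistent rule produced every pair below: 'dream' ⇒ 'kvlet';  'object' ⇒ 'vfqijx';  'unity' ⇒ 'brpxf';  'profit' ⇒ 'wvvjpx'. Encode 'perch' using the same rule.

Shifts by position in dream: pos 0: d→k (+7), pos 1: r→v (+4), pos 2: e→l (+7), pos 3: a→e (+4) — repeating every 2. A repeating key of period 2 is used — shifts +7, +4 over and over.
On perch: p+7=w, e+4=i, r+7=y, c+4=g, h+7=o.

wiygo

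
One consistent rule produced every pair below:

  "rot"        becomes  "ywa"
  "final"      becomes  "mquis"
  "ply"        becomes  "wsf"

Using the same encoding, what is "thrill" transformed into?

aoyqss

The shift depends on letter class: consonant r→y is +7, but vowel o→w is +8. Two shifts are in play — +8 for a/e/i/o/u, +7 for every other letter.
For thrill: t(cons)+7=a, h(cons)+7=o, r(cons)+7=y, i(vowel)+8=q, l(cons)+7=s, l(cons)+7=s.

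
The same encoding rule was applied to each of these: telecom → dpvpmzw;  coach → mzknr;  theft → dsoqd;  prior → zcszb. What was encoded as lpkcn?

The shifts repeat in a cycle of length 2: positions 0,1,… shift by +10, +11, then the pattern repeats.
Reversing it on lpkcn: l−10=b, p−11=e, k−10=a, c−11=r, n−10=d.

beard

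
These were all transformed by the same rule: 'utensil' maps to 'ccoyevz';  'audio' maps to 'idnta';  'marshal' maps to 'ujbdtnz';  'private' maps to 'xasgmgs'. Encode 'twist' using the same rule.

bfsdf

In utensil: u→c is +8, t→c is +9, e→o is +10, n→y is +11 — the shift increases by 1 each position. The shift increases by 1 at each position, starting from +8: 8, 9, 10, ….
For twist: t+8=b, w+9=f, i+10=s, s+11=d, t+12=f.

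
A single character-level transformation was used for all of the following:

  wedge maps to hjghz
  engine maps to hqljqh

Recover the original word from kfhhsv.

speech

The output letters match the input read backwards, each shifted +3: wedge reversed is egdew. Two steps: reverse the string, then apply a Caesar shift of +3.
Decoding kfhhsv: shift back: k−3=h, f−3=c, h−3=e, h−3=e, s−3=p, v−3=s → hceeps; then reverse → speech.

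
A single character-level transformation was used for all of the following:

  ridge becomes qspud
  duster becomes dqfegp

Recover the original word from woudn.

brick

The word is reversed, then every letter is shifted forward by 12.
Undoing it on woudn: shift back: w−12=k, o−12=c, u−12=i, d−12=r, n−12=b → kcirb; then reverse → brick.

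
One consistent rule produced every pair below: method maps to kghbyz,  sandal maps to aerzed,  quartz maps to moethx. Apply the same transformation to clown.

sdycr

Treating letters as 0–25, the rule is x ↦ 7x + 4 (mod 26).
For clown: c(2)→7·2+4≡18=s; l(11)→7·11+4≡3=d; o(14)→7·14+4≡24=y; w(22)→7·22+4≡2=c; n(13)→7·13+4≡17=r (all mod 26).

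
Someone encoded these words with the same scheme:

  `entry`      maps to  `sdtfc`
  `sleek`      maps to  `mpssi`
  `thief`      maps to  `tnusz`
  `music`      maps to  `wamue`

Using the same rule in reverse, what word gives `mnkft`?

short

e(4)→s(18) and n(13)→d(3) fit y≡7x+16 (mod 26); the inverse of 7 mod 26 is 15. This is an affine cipher: with a=0,…,z=25, each position x becomes (7x+16) mod 26.
Reversing it on mnkft: m(12)→15·(12−16)≡18=s; n(13)→15·(13−16)≡7=h; k(10)→15·(10−16)≡14=o; f(5)→15·(5−16)≡17=r; t(19)→15·(19−16)≡19=t (all mod 26).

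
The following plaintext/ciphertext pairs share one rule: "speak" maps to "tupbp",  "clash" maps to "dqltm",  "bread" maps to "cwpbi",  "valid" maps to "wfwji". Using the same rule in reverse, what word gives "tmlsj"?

share

It's a Vigenère-style cipher with numeric key [1,5,11]: position i shifts by key[i mod 3].
Decoding tmlsj: t−1=s, m−5=h, l−11=a, s−1=r, j−5=e.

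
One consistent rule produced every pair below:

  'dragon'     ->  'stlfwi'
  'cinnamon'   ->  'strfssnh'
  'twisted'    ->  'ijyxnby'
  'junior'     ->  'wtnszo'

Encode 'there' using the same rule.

jwjmy

The output letters match the input read backwards, each shifted +5: dragon reversed is nogard. The word is reversed, then every letter is shifted forward by 5.
Applying it to there: reverse → ereht; then shift: e+5=j, r+5=w, e+5=j, h+5=m, t+5=y.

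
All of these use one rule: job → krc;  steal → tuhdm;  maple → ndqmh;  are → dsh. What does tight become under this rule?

The shift depends on letter class: consonant j→k is +1, but vowel o→r is +3. Vowels shift forward by 3 and consonants shift forward by 1.
Applying it to tight: t(cons)+1=u, i(vowel)+3=l, g(cons)+1=h, h(cons)+1=i, t(cons)+1=u.

ulhiu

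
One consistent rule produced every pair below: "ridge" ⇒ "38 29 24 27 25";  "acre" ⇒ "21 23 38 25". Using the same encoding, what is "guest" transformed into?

r is letter #18 and maps to 38: an offset of 20. Each letter is replaced by its alphabet position (a=1..z=26) + 20.
Applying it to guest: g=7→27, u=21→41, e=5→25, s=19→39, t=20→40.

27 41 25 39 40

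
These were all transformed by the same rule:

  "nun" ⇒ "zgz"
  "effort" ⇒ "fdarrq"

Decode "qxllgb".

The output letters match the input read backwards, each shifted +12: nun reversed is nun. The word is reversed, then every letter is shifted forward by 12.
Undoing it on qxllgb: shift back: q−12=e, x−12=l, l−12=z, l−12=z, g−12=u, b−12=p → elzzup; then reverse → puzzle.

puzzle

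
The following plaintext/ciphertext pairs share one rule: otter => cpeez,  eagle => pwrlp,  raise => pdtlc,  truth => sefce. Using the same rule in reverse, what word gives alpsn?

The output letters match the input read backwards, each shifted +11: otter reversed is retto. Two steps: reverse the string, then apply a Caesar shift of +11.
Decoding alpsn: shift back: a−11=p, l−11=a, p−11=e, s−11=h, n−11=c → paehc; then reverse → cheap.

cheap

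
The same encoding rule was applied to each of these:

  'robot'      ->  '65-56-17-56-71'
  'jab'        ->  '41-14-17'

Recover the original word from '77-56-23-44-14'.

r(#18)→65 and o(#15)→56: differences scale by 3, so n = 3·pos + 11. The formula is n = 3×(alphabet index, a=1) + 11.
Undoing it on 77-56-23-44-14: 77→(77−11)÷3=22=v, 56→(56−11)÷3=15=o, 23→(23−11)÷3=4=d, 44→(44−11)÷3=11=k, 14→(14−11)÷3=1=a.

vodka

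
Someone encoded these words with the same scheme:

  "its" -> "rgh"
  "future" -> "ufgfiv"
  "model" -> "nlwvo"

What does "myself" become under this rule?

Each letter is replaced by its mirror in the alphabet: a↔z, b↔y, c↔x, and so on (the Atbash cipher).
On myself: m↔n, y↔b, s↔h, e↔v, l↔o, f↔u.

nbhvou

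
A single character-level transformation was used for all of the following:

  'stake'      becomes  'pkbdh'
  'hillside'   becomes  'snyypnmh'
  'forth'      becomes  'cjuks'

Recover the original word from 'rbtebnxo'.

campaign

s(18)→p(15) and t(19)→k(10) fit y≡21x+1 (mod 26); the inverse of 21 mod 26 is 5. Each letter's alphabet position (a=0..z=25) is mapped through 21·x+1 mod 26 — an affine cipher.
Reversing it on rbtebnxo: r(17)→5·(17−1)≡2=c; b(1)→5·(1−1)≡0=a; t(19)→5·(19−1)≡12=m; e(4)→5·(4−1)≡15=p; b(1)→5·(1−1)≡0=a; n(13)→5·(13−1)≡8=i; x(23)→5·(23−1)≡6=g; o(14)→5·(14−1)≡13=n (all mod 26).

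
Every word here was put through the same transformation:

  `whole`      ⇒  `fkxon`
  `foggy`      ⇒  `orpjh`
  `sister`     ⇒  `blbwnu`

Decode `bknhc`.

Shifts by position in whole: pos 0: w→f (+9), pos 1: h→k (+3), pos 2: o→x (+9), pos 3: l→o (+3) — repeating every 2. It's a Vigenère-style cipher with numeric key [9,3]: position i shifts by key[i mod 2].
Undoing it on bknhc: b−9=s, k−3=h, n−9=e, h−3=e, c−9=t.

sheet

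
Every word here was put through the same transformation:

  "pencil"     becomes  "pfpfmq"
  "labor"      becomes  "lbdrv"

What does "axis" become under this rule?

In pencil: p→p is +0, e→f is +1, n→p is +2, c→f is +3 — the shift increases by 1 each position. Letter i (0-indexed) is shifted by i+0, so successive shifts are 0, 1, 2, ….
Applying it to axis: a+0=a, x+1=y, i+2=k, s+3=v.

aykv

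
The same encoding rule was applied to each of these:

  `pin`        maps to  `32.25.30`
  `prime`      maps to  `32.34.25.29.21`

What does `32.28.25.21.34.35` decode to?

Letters become their 1-based position plus 16 (so a→17, b→18, …).
Decoding 32.28.25.21.34.35: 32→(32−16)÷1=16=p, 28→(28−16)÷1=12=l, 25→(25−16)÷1=9=i, 21→(21−16)÷1=5=e, 34→(34−16)÷1=18=r, 35→(35−16)÷1=19=s.

pliers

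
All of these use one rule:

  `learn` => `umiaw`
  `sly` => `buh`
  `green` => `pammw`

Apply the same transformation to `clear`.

lumia

The shift depends on letter class: consonant l→u is +9, but vowel e→m is +8. The rule splits by letter class: vowels +8, consonants +9.
For clear: c(cons)+9=l, l(cons)+9=u, e(vowel)+8=m, a(vowel)+8=i, r(cons)+9=a.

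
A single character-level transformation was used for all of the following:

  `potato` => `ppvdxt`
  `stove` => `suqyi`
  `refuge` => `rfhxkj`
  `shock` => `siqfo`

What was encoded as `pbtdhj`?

parade

In potato: p→p is +0, o→p is +1, t→v is +2, a→d is +3 — the shift increases by 1 each position. Each letter shifts forward by its position index (0, 1, 2, …) — the shift grows by one for each successive letter.
Undoing it on pbtdhj: p−0=p, b−1=a, t−2=r, d−3=a, h−4=d, j−5=e.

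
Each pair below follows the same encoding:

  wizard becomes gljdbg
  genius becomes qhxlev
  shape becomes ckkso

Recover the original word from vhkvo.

It's a Vigenère-style cipher with numeric key [10,3]: position i shifts by key[i mod 2].
Reversing it on vhkvo: v−10=l, h−3=e, k−10=a, v−3=s, o−10=e.

lease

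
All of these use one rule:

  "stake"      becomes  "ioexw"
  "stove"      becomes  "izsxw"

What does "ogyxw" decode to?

The output letters match the input read backwards, each shifted +4: stake reversed is ekats. The word is reversed, then every letter is shifted forward by 4.
Decoding ogyxw: shift back: o−4=k, g−4=c, y−4=u, x−4=t, w−4=s → kcuts; then reverse → stuck.

stuck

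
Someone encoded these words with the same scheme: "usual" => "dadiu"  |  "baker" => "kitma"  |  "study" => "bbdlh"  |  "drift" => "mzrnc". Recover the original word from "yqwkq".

pinch

Shifts by position in usual: pos 0: u→d (+9), pos 1: s→a (+8), pos 2: u→d (+9), pos 3: a→i (+8) — repeating every 2. A repeating key of period 2 is used — shifts +9, +8 over and over.
Decoding yqwkq: y−9=p, q−8=i, w−9=n, k−8=c, q−9=h.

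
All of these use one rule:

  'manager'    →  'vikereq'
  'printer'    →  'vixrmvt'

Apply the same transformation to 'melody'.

The output letters match the input read backwards, each shifted +4: manager reversed is reganam. Two steps: reverse the string, then apply a Caesar shift of +4.
Applying it to melody: reverse → ydolem; then shift: y+4=c, d+4=h, o+4=s, l+4=p, e+4=i, m+4=q.

chspiq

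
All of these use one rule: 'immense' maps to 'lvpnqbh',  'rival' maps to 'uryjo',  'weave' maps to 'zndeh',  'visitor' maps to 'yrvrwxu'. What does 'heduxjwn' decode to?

evaluate

Shifts by position in immense: pos 0: i→l (+3), pos 1: m→v (+9), pos 2: m→p (+3), pos 3: e→n (+9) — repeating every 2. The shifts repeat in a cycle of length 2: positions 0,1,… shift by +3, +9, then the pattern repeats.
Undoing it on heduxjwn: h−3=e, e−9=v, d−3=a, u−9=l, x−3=u, j−9=a, w−3=t, n−9=e.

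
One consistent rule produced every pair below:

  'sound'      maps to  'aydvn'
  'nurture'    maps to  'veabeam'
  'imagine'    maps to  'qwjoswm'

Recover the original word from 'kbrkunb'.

cricket

Shifts by position in sound: pos 0: s→a (+8), pos 1: o→y (+10), pos 2: u→d (+9), pos 3: n→v (+8), pos 4: d→n (+10) — repeating every 3. It's a Vigenère-style cipher with numeric key [8,10,9]: position i shifts by key[i mod 3].
Reversing it on kbrkunb: k−8=c, b−10=r, r−9=i, k−8=c, u−10=k, n−9=e, b−8=t.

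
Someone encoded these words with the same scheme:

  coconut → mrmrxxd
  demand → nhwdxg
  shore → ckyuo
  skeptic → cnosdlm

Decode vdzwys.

laptop

It's a Vigenère-style cipher with numeric key [10,3]: position i shifts by key[i mod 2].
Decoding vdzwys: v−10=l, d−3=a, z−10=p, w−3=t, y−10=o, s−3=p.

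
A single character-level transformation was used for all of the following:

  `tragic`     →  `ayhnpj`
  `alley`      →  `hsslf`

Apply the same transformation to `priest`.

wyplza

Compare letters: t→a is +7, r→y is +7, a→h is +7 — a constant shift. Each letter is shifted forward by 7 in the alphabet (a Caesar shift of +7).
For priest: p+7=w, r+7=y, i+7=p, e+7=l, s+7=z, t+7=a.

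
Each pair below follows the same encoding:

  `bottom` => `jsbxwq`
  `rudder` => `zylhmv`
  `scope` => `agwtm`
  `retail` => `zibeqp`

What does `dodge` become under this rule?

Shifts by position in bottom: pos 0: b→j (+8), pos 1: o→s (+4), pos 2: t→b (+8), pos 3: t→x (+4) — repeating every 2. It's a Vigenère-style cipher with numeric key [8,4]: position i shifts by key[i mod 2].
On dodge: d+8=l, o+4=s, d+8=l, g+4=k, e+8=m.

lslkm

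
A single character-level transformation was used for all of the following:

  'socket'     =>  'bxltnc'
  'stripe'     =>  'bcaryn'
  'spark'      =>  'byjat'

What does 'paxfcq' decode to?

Compare letters: s→b is +9, o→x is +9, c→l is +9 — a constant shift. Each letter is shifted forward by 9 in the alphabet (a Caesar shift of +9).
Reversing it on paxfcq: p−9=g, a−9=r, x−9=o, f−9=w, c−9=t, q−9=h.

growth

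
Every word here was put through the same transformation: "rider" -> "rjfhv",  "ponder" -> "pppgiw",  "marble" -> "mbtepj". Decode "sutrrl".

strong

Each letter shifts forward by its position index (0, 1, 2, …) — the shift grows by one for each successive letter.
Reversing it on sutrrl: s−0=s, u−1=t, t−2=r, r−3=o, r−4=n, l−5=g.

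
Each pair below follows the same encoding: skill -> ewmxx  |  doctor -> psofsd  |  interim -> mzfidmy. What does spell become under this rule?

ebixx

The shift depends on letter class: consonant s→e is +12, but vowel i→m is +4. Vowels shift forward by 4 and consonants shift forward by 12.
On spell: s(cons)+12=e, p(cons)+12=b, e(vowel)+4=i, l(cons)+12=x, l(cons)+12=x.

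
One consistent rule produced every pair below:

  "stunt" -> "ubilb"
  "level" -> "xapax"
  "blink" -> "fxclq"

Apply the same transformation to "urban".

infyl

Each letter's alphabet position (a=0..z=25) is mapped through 7·x+24 mod 26 — an affine cipher.
For urban: u(20)→7·20+24≡8=i; r(17)→7·17+24≡13=n; b(1)→7·1+24≡5=f; a(0)→7·0+24≡24=y; n(13)→7·13+24≡11=l (all mod 26).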